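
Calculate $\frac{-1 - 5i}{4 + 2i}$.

Multiply numerator and denominator by conjugate (4 - 2i):
= (-1 - 5i)(4 - 2i) / (4^2 + 2^2)
= (-14 - 18i) / 20
Divide through by 2: (-7 - 9i) / 10
= -7/10 - (9/10)i


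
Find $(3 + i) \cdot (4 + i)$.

(a1*a2 - b1*b2) + (a1*b2 + b1*a2)i
= (12 - 1) + (3 + 4)i
= 11 + 7i


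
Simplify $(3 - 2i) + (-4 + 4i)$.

(3 + (-4)) + (-2 + 4)i = -1 + 2i


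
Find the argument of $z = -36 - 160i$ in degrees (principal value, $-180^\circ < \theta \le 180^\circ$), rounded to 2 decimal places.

θ = arctan(b/a) = arctan(-160/-36) (quadrant-adjusted) = -102.68°


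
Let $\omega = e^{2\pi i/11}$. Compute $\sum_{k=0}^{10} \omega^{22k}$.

Since 11 divides 22, ω^22 = (ω^11)^2 = 1^2 = 1, so every term is 1.
Sum = 11 · 1 = 11


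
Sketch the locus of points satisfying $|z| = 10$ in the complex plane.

|z| = 10 means sqrt(x^2 + y^2) = 10
This is a circle of radius 10 centered at the origin


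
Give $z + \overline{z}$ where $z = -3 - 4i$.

z + conjugate(z) = (a + bi) + (a - bi) = 2a
= 2 * (-3) = -6


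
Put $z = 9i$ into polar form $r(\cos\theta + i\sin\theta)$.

r = |z| = sqrt(a^2 + b^2) = sqrt((0)^2 + (9)^2) = sqrt(0 + 81) = sqrt(81) = 9
a = 0 and b > 0, so z lies on the positive imaginary axis: θ = 90°
z = 9(cos 90° + i sin 90°)


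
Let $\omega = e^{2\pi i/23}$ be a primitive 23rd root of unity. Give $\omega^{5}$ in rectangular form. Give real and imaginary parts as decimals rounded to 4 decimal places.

ω^5 = e^(2πi·5/23) = e^(i·10π/23)
= cos(10π/23) + i sin(10π/23)
= 0.2035 + 0.9791i


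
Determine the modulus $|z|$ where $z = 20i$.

|z| = sqrt(a^2 + b^2) = sqrt(0^2 + 20^2) = sqrt(400) = 20


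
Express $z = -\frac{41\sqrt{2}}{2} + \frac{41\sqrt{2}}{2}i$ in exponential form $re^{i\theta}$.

r = |z| = sqrt((-41*sqrt(2)/2)^2 + (41*sqrt(2)/2)^2) = sqrt(1681/2 + 1681/2) = sqrt(1681) = 41
θ = arctan(b/a) = arctan(28.9914/-28.9914) (quadrant-adjusted) = 135° = 3π/4
z = 41e^(i*3π/4)


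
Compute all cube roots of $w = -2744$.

|w| = 2744, arg(w) = 180°
Root modulus = 2744^(1/3) = 14
Root arguments: θ_k = (180° + 360°k)/3 for k = 0, 1, ..., 2
Roots: 7 + 7*sqrt(3)i, -14, 7 - 7*sqrt(3)i


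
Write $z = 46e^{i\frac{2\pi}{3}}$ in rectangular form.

a = r cos θ = 46 * -1/2 = -23
b = r sin θ = 46 * sqrt(3)/2 = 23*sqrt(3)
z = -23 + 23*sqrt(3)i


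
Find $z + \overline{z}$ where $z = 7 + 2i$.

z + conjugate(z) = (a + bi) + (a - bi) = 2a
= 2 * 7 = 14


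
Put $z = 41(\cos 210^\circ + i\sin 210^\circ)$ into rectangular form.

a = r cos θ = 41 * -sqrt(3)/2 = -41*sqrt(3)/2
b = r sin θ = 41 * -1/2 = -41/2
z = -41*sqrt(3)/2 - (41/2)i


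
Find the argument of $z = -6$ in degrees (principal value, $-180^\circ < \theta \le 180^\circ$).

b = 0 and a < 0, so z lies on the negative real axis: θ = 180°


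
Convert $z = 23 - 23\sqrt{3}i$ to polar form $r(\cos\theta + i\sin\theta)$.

r = |z| = sqrt(a^2 + b^2) = sqrt((23)^2 + (-23*sqrt(3))^2) = sqrt(529 + 1587) = sqrt(2116) = 46
θ = arctan(b/a) = arctan(-39.8372/23) (quadrant-adjusted) = 300°
z = 46(cos 300° + i sin 300°)


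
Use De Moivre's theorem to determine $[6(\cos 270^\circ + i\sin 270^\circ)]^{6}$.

By De Moivre: z^n = r^n(cos(nθ) + i sin(nθ))
= 6^6(cos(6*270°) + i sin(6*270°))
= 46656(cos 180° + i sin 180°)
= -46656


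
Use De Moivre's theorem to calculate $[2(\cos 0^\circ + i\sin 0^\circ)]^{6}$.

By De Moivre: z^n = r^n(cos(nθ) + i sin(nθ))
= 2^6(cos(6*0°) + i sin(6*0°))
= 64(cos 0° + i sin 0°)
= 64


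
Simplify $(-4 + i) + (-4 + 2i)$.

(-4 + (-4)) + (1 + 2)i = -8 + 3i


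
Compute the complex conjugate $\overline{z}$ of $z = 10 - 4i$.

If z = a + bi, then conjugate(z) = a - bi
conjugate(10 - 4i) = 10 + 4i


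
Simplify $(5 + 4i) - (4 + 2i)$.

(5 - 4) + (4 - 2)i = 1 + 2i


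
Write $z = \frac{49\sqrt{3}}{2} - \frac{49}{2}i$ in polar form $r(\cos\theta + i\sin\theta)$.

r = |z| = sqrt(a^2 + b^2) = sqrt((49*sqrt(3)/2)^2 + (-49/2)^2) = sqrt(7203/4 + 2401/4) = sqrt(2401) = 49
θ = arctan(b/a) = arctan(-24.5/42.4352) (quadrant-adjusted) = 330°
z = 49(cos 330° + i sin 330°)


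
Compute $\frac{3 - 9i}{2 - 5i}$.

Multiply numerator and denominator by conjugate (2 + 5i):
= (3 - 9i)(2 + 5i) / (2^2 + (-5)^2)
= (51 - 3i) / 29
= 51/29 - (3/29)i


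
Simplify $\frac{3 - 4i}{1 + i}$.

Multiply numerator and denominator by conjugate (1 - i):
= (3 - 4i)(1 - i) / (1^2 + 1^2)
= (-1 - 7i) / 2
= -1/2 - (7/2)i


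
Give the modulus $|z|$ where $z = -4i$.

|z| = sqrt(a^2 + b^2) = sqrt(0^2 + (-4)^2) = sqrt(16) = 4


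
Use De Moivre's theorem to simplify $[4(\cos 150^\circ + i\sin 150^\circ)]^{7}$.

By De Moivre: z^n = r^n(cos(nθ) + i sin(nθ))
= 4^7(cos(7*150°) + i sin(7*150°))
= 16384(cos 330° + i sin 330°)
= 8192*sqrt(3) - 8192i


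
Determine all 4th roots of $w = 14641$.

|w| = 14641, arg(w) = 0°
Root modulus = 14641^(1/4) = 11
Root arguments: θ_k = (0° + 360°k)/4 for k = 0, 1, ..., 3
Roots: 11, 11i, -11, -11i


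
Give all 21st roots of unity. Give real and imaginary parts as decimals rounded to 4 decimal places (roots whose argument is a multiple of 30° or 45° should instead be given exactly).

ω_k = e^(2πik/21) = cos(2πk/21) + i sin(2πk/21) for k = 0, 1, ..., 20
Roots: 1, 0.9556 + 0.2948i, 0.8262 + 0.5633i, 0.6235 + 0.7818i, 0.3653 + 0.9309i, 0.0747 + 0.9972i, -0.2225 + 0.9749i, -1/2 + (sqrt(3)/2)i, -0.7331 + 0.6802i, -0.9010 + 0.4339i, -0.9888 + 0.1490i, -0.9888 - 0.1490i, -0.9010 - 0.4339i, -0.7331 - 0.6802i, -1/2 - (sqrt(3)/2)i, -0.2225 - 0.9749i, 0.0747 - 0.9972i, 0.3653 - 0.9309i, 0.6235 - 0.7818i, 0.8262 - 0.5633i, 0.9556 - 0.2948i


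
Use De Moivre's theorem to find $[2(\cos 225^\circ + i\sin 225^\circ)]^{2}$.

By De Moivre: z^n = r^n(cos(nθ) + i sin(nθ))
= 2^2(cos(2*225°) + i sin(2*225°))
= 4(cos 90° + i sin 90°)
= 4i


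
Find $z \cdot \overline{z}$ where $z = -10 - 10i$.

z * conjugate(z) = |z|^2 = a^2 + b^2
= (-10)^2 + (-10)^2 = 200


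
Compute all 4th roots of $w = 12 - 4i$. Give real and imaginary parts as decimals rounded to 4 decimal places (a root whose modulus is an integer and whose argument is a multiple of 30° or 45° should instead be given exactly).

|w| = sqrt(160) ≈ 12.649111, arg(w) ≈ 341.565051°
Root modulus = sqrt(160)^(1/4) ≈ 1.885884
Root arguments: θ_k = (arg(w) + 360°k)/4 for k = 0, 1, ..., 3
Compute each root as (root modulus)(cos θ_k + i sin θ_k) using full-precision intermediates, then round to 4 decimal places.
Roots: 0.1515 + 1.8798i, -1.8798 + 0.1515i, -0.1515 - 1.8798i, 1.8798 - 0.1515i


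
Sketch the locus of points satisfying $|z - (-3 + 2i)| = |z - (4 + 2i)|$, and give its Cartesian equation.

|z - z1| = |z - z2| means z is equidistant from z1 and z2,
i.e. the perpendicular bisector of the segment from (-3, 2) to (4, 2) (midpoint (1/2, 2)).
With z = x + yi, square both sides:
(x - (-3))^2 + (y - 2)^2 = (x - 4)^2 + (y - 2)^2
The x^2 and y^2 terms cancel: 14x + 0y = 20 - 13 = 7
Simplify: x = 1/2
Locus: Perpendicular bisector of the segment from (-3, 2) to (4, 2): the line x = 1/2


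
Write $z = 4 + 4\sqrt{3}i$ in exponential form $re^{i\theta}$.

r = |z| = sqrt((4)^2 + (4*sqrt(3))^2) = sqrt(16 + 48) = sqrt(64) = 8
θ = arctan(b/a) = arctan(6.9282/4) (quadrant-adjusted) = 60° = π/3
z = 8e^(i*π/3)


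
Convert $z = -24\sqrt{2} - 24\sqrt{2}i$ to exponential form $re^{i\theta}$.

r = |z| = sqrt((-24*sqrt(2))^2 + (-24*sqrt(2))^2) = sqrt(1152 + 1152) = sqrt(2304) = 48
θ = arctan(b/a) = arctan(-33.9411/-33.9411) (quadrant-adjusted) = -135° = -3π/4
z = 48e^(-i*3π/4)


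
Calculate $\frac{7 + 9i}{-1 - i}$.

Multiply numerator and denominator by conjugate (-1 + i):
= (7 + 9i)(-1 + i) / ((-1)^2 + (-1)^2)
= (-16 - 2i) / 2
= -8 - i


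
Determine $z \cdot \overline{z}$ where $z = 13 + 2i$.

z * conjugate(z) = |z|^2 = a^2 + b^2
= 13^2 + 2^2 = 173


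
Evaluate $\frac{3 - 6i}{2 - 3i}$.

Multiply numerator and denominator by conjugate (2 + 3i):
= (3 - 6i)(2 + 3i) / (2^2 + (-3)^2)
= (24 - 3i) / 13
= 24/13 - (3/13)i


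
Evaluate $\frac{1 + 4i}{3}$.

Divisor is real, so divide each part by 3:
= 1/3 + (4/3)i


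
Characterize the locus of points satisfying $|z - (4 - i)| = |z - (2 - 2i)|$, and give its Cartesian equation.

|z - z1| = |z - z2| means z is equidistant from z1 and z2,
i.e. the perpendicular bisector of the segment from (4, -1) to (2, -2) (midpoint (3, -3/2)).
With z = x + yi, square both sides:
(x - 4)^2 + (y - (-1))^2 = (x - 2)^2 + (y - (-2))^2
The x^2 and y^2 terms cancel: -4x + (-2)y = 8 - 17 = -9
Simplify: 4x + 2y = 9
Locus: Perpendicular bisector of the segment from (4, -1) to (2, -2): the line 4x + 2y = 9


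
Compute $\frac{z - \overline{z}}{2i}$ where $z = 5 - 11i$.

z - conjugate(z) = 2bi
(z - conjugate(z))/(2i) = 2bi/(2i) = b = -11


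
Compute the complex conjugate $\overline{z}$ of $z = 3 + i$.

If z = a + bi, then conjugate(z) = a - bi
conjugate(3 + i) = 3 - i


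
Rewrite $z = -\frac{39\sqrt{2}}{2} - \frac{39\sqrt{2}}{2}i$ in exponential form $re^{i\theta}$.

r = |z| = sqrt((-39*sqrt(2)/2)^2 + (-39*sqrt(2)/2)^2) = sqrt(1521/2 + 1521/2) = sqrt(1521) = 39
θ = arctan(b/a) = arctan(-27.5772/-27.5772) (quadrant-adjusted) = 225° = 5π/4
z = 39e^(i*5π/4)


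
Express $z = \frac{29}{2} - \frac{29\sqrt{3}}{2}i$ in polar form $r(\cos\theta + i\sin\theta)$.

r = |z| = sqrt(a^2 + b^2) = sqrt((29/2)^2 + (-29*sqrt(3)/2)^2) = sqrt(841/4 + 2523/4) = sqrt(841) = 29
θ = arctan(b/a) = arctan(-25.1147/14.5) (quadrant-adjusted) = 300°
z = 29(cos 300° + i sin 300°)


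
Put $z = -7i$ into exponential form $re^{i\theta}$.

r = |z| = sqrt((0)^2 + (-7)^2) = sqrt(0 + 49) = sqrt(49) = 7
a = 0 and b < 0, so z lies on the negative imaginary axis: θ = -90° = -π/2
z = 7e^(-i*π/2)


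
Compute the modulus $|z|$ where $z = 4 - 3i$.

|z| = sqrt(a^2 + b^2) = sqrt(4^2 + (-3)^2) = sqrt(25) = 5


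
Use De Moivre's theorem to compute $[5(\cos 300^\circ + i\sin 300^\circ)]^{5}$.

By De Moivre: z^n = r^n(cos(nθ) + i sin(nθ))
= 5^5(cos(5*300°) + i sin(5*300°))
= 3125(cos 60° + i sin 60°)
= 3125/2 + (3125*sqrt(3)/2)i


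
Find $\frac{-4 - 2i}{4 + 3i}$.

Multiply numerator and denominator by conjugate (4 - 3i):
= (-4 - 2i)(4 - 3i) / (4^2 + 3^2)
= (-22 + 4i) / 25
= -22/25 + (4/25)i


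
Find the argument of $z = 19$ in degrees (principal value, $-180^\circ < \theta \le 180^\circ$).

b = 0 and a > 0, so z lies on the positive real axis: θ = 0°


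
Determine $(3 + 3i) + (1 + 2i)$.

(3 + 1) + (3 + 2)i = 4 + 5i


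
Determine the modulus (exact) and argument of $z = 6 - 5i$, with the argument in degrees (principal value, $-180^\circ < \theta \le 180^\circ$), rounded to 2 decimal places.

|z| = sqrt(6^2 + (-5)^2) = sqrt(61)
arg(z) = arctan(b/a) = arctan(-5/6) (quadrant-adjusted) = -39.81°


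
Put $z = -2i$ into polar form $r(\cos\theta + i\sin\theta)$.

r = |z| = sqrt(a^2 + b^2) = sqrt((0)^2 + (-2)^2) = sqrt(0 + 4) = sqrt(4) = 2
a = 0 and b < 0, so z lies on the negative imaginary axis: θ = 270°
z = 2(cos 270° + i sin 270°)


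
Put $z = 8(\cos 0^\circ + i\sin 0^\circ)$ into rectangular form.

a = r cos θ = 8 * 1 = 8
b = r sin θ = 8 * 0 = 0
z = 8


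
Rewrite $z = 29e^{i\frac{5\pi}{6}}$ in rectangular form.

a = r cos θ = 29 * -sqrt(3)/2 = -29*sqrt(3)/2
b = r sin θ = 29 * 1/2 = 29/2
z = -29*sqrt(3)/2 + (29/2)i


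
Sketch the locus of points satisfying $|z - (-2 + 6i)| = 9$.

|z - z0| = r describes a circle centered at z0 with radius r
Here z0 = -2 + 6i and r = 9
Locus: Circle centered at (-2, 6) with radius 9


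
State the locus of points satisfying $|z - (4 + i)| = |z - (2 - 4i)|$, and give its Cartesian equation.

|z - z1| = |z - z2| means z is equidistant from z1 and z2,
i.e. the perpendicular bisector of the segment from (4, 1) to (2, -4) (midpoint (3, -3/2)).
With z = x + yi, square both sides:
(x - 4)^2 + (y - 1)^2 = (x - 2)^2 + (y - (-4))^2
The x^2 and y^2 terms cancel: -4x + (-10)y = 20 - 17 = 3
Simplify: 4x + 10y = -3
Locus: Perpendicular bisector of the segment from (4, 1) to (2, -4): the line 4x + 10y = -3


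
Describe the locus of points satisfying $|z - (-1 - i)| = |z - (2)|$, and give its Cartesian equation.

|z - z1| = |z - z2| means z is equidistant from z1 and z2,
i.e. the perpendicular bisector of the segment from (-1, -1) to (2, 0) (midpoint (1/2, -1/2)).
With z = x + yi, square both sides:
(x - (-1))^2 + (y - (-1))^2 = (x - 2)^2 + (y - 0)^2
The x^2 and y^2 terms cancel: 6x + 2y = 4 - 2 = 2
Simplify: 3x + y = 1
Locus: Perpendicular bisector of the segment from (-1, -1) to (2, 0): the line 3x + y = 1


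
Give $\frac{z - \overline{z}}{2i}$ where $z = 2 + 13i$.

z - conjugate(z) = 2bi
(z - conjugate(z))/(2i) = 2bi/(2i) = b = 13


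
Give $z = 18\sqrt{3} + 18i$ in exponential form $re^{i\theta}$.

r = |z| = sqrt((18*sqrt(3))^2 + (18)^2) = sqrt(972 + 324) = sqrt(1296) = 36
θ = arctan(b/a) = arctan(18/31.1769) (quadrant-adjusted) = 30° = π/6
z = 36e^(i*π/6)


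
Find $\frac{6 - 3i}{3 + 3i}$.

Multiply numerator and denominator by conjugate (3 - 3i):
= (6 - 3i)(3 - 3i) / (3^2 + 3^2)
= (9 - 27i) / 18
Divide through by 9: (1 - 3i) / 2
= 1/2 - (3/2)i


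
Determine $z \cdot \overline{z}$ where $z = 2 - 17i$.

z * conjugate(z) = |z|^2 = a^2 + b^2
= 2^2 + (-17)^2 = 293


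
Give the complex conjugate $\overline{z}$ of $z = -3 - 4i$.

If z = a + bi, then conjugate(z) = a - bi
conjugate(-3 - 4i) = -3 + 4i


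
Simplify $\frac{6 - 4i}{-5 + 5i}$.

Multiply numerator and denominator by conjugate (-5 - 5i):
= (6 - 4i)(-5 - 5i) / ((-5)^2 + 5^2)
= (-50 - 10i) / 50
Divide through by 10: (-5 - i) / 5
= -1 - (1/5)i


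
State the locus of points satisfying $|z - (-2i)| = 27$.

|z - z0| = r describes a circle centered at z0 with radius r
Here z0 = -2i and r = 27
Locus: Circle centered at (0, -2) with radius 27


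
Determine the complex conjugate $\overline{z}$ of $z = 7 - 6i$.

If z = a + bi, then conjugate(z) = a - bi
conjugate(7 - 6i) = 7 + 6i


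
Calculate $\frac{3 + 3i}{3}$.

Divisor is real, so divide each part by 3:
= 1 + i


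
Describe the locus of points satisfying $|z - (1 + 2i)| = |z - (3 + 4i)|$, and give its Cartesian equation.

|z - z1| = |z - z2| means z is equidistant from z1 and z2,
i.e. the perpendicular bisector of the segment from (1, 2) to (3, 4) (midpoint (2, 3)).
With z = x + yi, square both sides:
(x - 1)^2 + (y - 2)^2 = (x - 3)^2 + (y - 4)^2
The x^2 and y^2 terms cancel: 4x + 4y = 25 - 5 = 20
Simplify: x + y = 5
Locus: Perpendicular bisector of the segment from (1, 2) to (3, 4): the line x + y = 5


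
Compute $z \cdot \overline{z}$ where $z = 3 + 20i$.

z * conjugate(z) = |z|^2 = a^2 + b^2
= 3^2 + 20^2 = 409


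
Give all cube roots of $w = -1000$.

|w| = 1000, arg(w) = 180°
Root modulus = 1000^(1/3) = 10
Root arguments: θ_k = (180° + 360°k)/3 for k = 0, 1, ..., 2
Roots: 5 + 5*sqrt(3)i, -10, 5 - 5*sqrt(3)i


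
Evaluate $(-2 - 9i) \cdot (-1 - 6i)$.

(a1*a2 - b1*b2) + (a1*b2 + b1*a2)i
= (2 - 54) + (12 + 9)i
= -52 + 21i


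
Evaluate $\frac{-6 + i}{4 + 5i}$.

Multiply numerator and denominator by conjugate (4 - 5i):
= (-6 + i)(4 - 5i) / (4^2 + 5^2)
= (-19 + 34i) / 41
= -19/41 + (34/41)i


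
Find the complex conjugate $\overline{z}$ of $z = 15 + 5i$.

If z = a + bi, then conjugate(z) = a - bi
conjugate(15 + 5i) = 15 - 5i


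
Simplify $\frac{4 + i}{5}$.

Divisor is real, so divide each part by 5:
= 4/5 + (1/5)i


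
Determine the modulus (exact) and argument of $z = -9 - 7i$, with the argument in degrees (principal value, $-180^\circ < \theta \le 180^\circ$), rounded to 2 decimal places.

|z| = sqrt((-9)^2 + (-7)^2) = sqrt(130)
arg(z) = arctan(b/a) = arctan(-7/-9) (quadrant-adjusted) = -142.13°


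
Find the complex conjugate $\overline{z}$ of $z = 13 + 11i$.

If z = a + bi, then conjugate(z) = a - bi
conjugate(13 + 11i) = 13 - 11i


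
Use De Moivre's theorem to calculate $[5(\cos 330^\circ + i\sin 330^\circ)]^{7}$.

By De Moivre: z^n = r^n(cos(nθ) + i sin(nθ))
= 5^7(cos(7*330°) + i sin(7*330°))
= 78125(cos 150° + i sin 150°)
= -78125*sqrt(3)/2 + (78125/2)i


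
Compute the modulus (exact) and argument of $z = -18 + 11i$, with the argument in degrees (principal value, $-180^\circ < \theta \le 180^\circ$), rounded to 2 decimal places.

|z| = sqrt((-18)^2 + 11^2) = sqrt(445)
arg(z) = arctan(b/a) = arctan(11/-18) (quadrant-adjusted) = 148.57°


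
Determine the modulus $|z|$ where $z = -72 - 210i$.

|z| = sqrt(a^2 + b^2) = sqrt((-72)^2 + (-210)^2) = sqrt(49284) = 222


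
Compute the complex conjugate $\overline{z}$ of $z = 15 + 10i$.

If z = a + bi, then conjugate(z) = a - bi
conjugate(15 + 10i) = 15 - 10i


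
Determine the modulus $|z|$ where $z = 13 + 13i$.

|z| = sqrt(a^2 + b^2) = sqrt(13^2 + 13^2) = sqrt(338) = sqrt(338)


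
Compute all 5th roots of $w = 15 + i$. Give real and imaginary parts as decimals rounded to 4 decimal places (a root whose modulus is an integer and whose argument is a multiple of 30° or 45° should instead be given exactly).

|w| = sqrt(226) ≈ 15.033296, arg(w) ≈ 3.814075°
Root modulus = sqrt(226)^(1/5) ≈ 1.719534
Root arguments: θ_k = (arg(w) + 360°k)/5 for k = 0, 1, ..., 4
Compute each root as (root modulus)(cos θ_k + i sin θ_k) using full-precision intermediates, then round to 4 decimal places.
Roots: 1.7194 + 0.0229i, 0.5095 + 1.6423i, -1.4045 + 0.9921i, -1.3776 - 1.0291i, 0.5531 - 1.6282i


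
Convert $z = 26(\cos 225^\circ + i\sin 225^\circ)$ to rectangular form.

a = r cos θ = 26 * -sqrt(2)/2 = -13*sqrt(2)
b = r sin θ = 26 * -sqrt(2)/2 = -13*sqrt(2)
z = -13*sqrt(2) - 13*sqrt(2)i


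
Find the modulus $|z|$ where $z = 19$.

|z| = sqrt(a^2 + b^2) = sqrt(19^2 + 0^2) = sqrt(361) = 19


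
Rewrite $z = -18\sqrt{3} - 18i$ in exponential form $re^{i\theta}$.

r = |z| = sqrt((-18*sqrt(3))^2 + (-18)^2) = sqrt(972 + 324) = sqrt(1296) = 36
θ = arctan(b/a) = arctan(-18/-31.1769) (quadrant-adjusted) = -150° = -5π/6
z = 36e^(-i*5π/6)


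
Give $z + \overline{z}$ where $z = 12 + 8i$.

z + conjugate(z) = (a + bi) + (a - bi) = 2a
= 2 * 12 = 24


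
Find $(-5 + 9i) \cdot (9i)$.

(a1*a2 - b1*b2) + (a1*b2 + b1*a2)i
= (0 - 81) + (-45 + 0)i
= -81 - 45i


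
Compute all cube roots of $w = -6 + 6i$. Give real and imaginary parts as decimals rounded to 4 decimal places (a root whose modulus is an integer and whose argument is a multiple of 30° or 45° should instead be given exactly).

|w| = sqrt(72) ≈ 8.485281, arg(w) = 135°
Root modulus = sqrt(72)^(1/3) ≈ 2.039649
Root arguments: θ_k = (135° + 360°k)/3 for k = 0, 1, ..., 2
Compute each root as (root modulus)(cos θ_k + i sin θ_k) using full-precision intermediates, then round to 4 decimal places.
Roots: 1.4422 + 1.4422i, -1.9701 + 0.5279i, 0.5279 - 1.9701i


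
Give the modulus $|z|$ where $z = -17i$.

|z| = sqrt(a^2 + b^2) = sqrt(0^2 + (-17)^2) = sqrt(289) = 17


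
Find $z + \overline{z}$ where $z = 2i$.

z + conjugate(z) = (a + bi) + (a - bi) = 2a
= 2 * 0 = 0


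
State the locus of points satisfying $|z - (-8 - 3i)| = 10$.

|z - z0| = r describes a circle centered at z0 with radius r
Here z0 = -8 - 3i and r = 10
Locus: Circle centered at (-8, -3) with radius 10


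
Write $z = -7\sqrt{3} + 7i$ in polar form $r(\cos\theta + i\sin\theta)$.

r = |z| = sqrt(a^2 + b^2) = sqrt((-7*sqrt(3))^2 + (7)^2) = sqrt(147 + 49) = sqrt(196) = 14
θ = arctan(b/a) = arctan(7/-12.1244) (quadrant-adjusted) = 150°
z = 14(cos 150° + i sin 150°)


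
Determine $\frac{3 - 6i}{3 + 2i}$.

Multiply numerator and denominator by conjugate (3 - 2i):
= (3 - 6i)(3 - 2i) / (3^2 + 2^2)
= (-3 - 24i) / 13
= -3/13 - (24/13)i


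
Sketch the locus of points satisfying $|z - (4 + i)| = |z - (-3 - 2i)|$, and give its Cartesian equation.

|z - z1| = |z - z2| means z is equidistant from z1 and z2,
i.e. the perpendicular bisector of the segment from (4, 1) to (-3, -2) (midpoint (1/2, -1/2)).
With z = x + yi, square both sides:
(x - 4)^2 + (y - 1)^2 = (x - (-3))^2 + (y - (-2))^2
The x^2 and y^2 terms cancel: -14x + (-6)y = 13 - 17 = -4
Simplify: 7x + 3y = 2
Locus: Perpendicular bisector of the segment from (4, 1) to (-3, -2): the line 7x + 3y = 2


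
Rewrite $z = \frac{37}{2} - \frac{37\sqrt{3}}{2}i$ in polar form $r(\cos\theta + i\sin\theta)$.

r = |z| = sqrt(a^2 + b^2) = sqrt((37/2)^2 + (-37*sqrt(3)/2)^2) = sqrt(1369/4 + 4107/4) = sqrt(1369) = 37
θ = arctan(b/a) = arctan(-32.0429/18.5) (quadrant-adjusted) = 300°
z = 37(cos 300° + i sin 300°)


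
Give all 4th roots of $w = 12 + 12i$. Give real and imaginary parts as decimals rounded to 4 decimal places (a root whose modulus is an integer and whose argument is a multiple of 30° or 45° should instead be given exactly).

|w| = sqrt(288) ≈ 16.970563, arg(w) = 45°
Root modulus = sqrt(288)^(1/4) ≈ 2.029664
Root arguments: θ_k = (45° + 360°k)/4 for k = 0, 1, ..., 3
Compute each root as (root modulus)(cos θ_k + i sin θ_k) using full-precision intermediates, then round to 4 decimal places.
Roots: 1.9907 + 0.3960i, -0.3960 + 1.9907i, -1.9907 - 0.3960i, 0.3960 - 1.9907i


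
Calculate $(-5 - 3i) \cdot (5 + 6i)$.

(a1*a2 - b1*b2) + (a1*b2 + b1*a2)i
= (-25 - (-18)) + (-30 + (-15))i
= -7 - 45i


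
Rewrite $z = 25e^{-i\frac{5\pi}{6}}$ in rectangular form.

a = r cos θ = 25 * -sqrt(3)/2 = -25*sqrt(3)/2
b = r sin θ = 25 * -1/2 = -25/2
z = -25*sqrt(3)/2 - (25/2)i


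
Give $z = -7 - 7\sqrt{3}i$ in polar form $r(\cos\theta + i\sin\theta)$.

r = |z| = sqrt(a^2 + b^2) = sqrt((-7)^2 + (-7*sqrt(3))^2) = sqrt(49 + 147) = sqrt(196) = 14
θ = arctan(b/a) = arctan(-12.1244/-7) (quadrant-adjusted) = 240°
z = 14(cos 240° + i sin 240°)


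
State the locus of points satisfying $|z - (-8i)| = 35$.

|z - z0| = r describes a circle centered at z0 with radius r
Here z0 = -8i and r = 35
Locus: Circle centered at (0, -8) with radius 35


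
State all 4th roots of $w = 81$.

|w| = 81, arg(w) = 0°
Root modulus = 81^(1/4) = 3
Root arguments: θ_k = (0° + 360°k)/4 for k = 0, 1, ..., 3
Roots: 3, 3i, -3, -3i


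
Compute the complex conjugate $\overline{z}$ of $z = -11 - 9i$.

If z = a + bi, then conjugate(z) = a - bi
conjugate(-11 - 9i) = -11 + 9i


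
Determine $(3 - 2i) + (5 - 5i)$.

(3 + 5) + (-2 + (-5))i = 8 - 7i


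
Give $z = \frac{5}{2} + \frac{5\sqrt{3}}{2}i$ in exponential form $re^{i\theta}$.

r = |z| = sqrt((5/2)^2 + (5*sqrt(3)/2)^2) = sqrt(25/4 + 75/4) = sqrt(25) = 5
θ = arctan(b/a) = arctan(4.3301/2.5) (quadrant-adjusted) = 60° = π/3
z = 5e^(i*π/3)


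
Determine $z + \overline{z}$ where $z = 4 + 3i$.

z + conjugate(z) = (a + bi) + (a - bi) = 2a
= 2 * 4 = 8


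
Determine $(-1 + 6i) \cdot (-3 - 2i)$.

(a1*a2 - b1*b2) + (a1*b2 + b1*a2)i
= (3 - (-12)) + (2 + (-18))i
= 15 - 16i


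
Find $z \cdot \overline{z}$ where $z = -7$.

z * conjugate(z) = |z|^2 = a^2 + b^2
= (-7)^2 + 0^2 = 49


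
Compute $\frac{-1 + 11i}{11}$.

Divisor is real, so divide each part by 11:
= -1/11 + i


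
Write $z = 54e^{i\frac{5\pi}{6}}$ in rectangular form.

a = r cos θ = 54 * -sqrt(3)/2 = -27*sqrt(3)
b = r sin θ = 54 * 1/2 = 27
z = -27*sqrt(3) + 27i


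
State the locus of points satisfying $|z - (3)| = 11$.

|z - z0| = r describes a circle centered at z0 with radius r
Here z0 = 3 and r = 11
Locus: Circle centered at (3, 0) with radius 11


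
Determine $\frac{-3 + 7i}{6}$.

Divisor is real, so divide each part by 6:
= -1/2 + (7/6)i


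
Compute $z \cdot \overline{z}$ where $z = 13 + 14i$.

z * conjugate(z) = |z|^2 = a^2 + b^2
= 13^2 + 14^2 = 365


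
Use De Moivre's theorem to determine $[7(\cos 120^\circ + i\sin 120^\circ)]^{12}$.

By De Moivre: z^n = r^n(cos(nθ) + i sin(nθ))
= 7^12(cos(12*120°) + i sin(12*120°))
= 13841287201(cos 0° + i sin 0°)
= 13841287201


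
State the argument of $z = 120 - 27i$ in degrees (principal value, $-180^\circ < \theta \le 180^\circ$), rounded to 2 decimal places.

θ = arctan(b/a) = arctan(-27/120) (quadrant-adjusted) = -12.68°


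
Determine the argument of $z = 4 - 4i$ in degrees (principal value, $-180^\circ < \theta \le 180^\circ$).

θ = arctan(b/a) = arctan(-4/4) (quadrant-adjusted) = -45°


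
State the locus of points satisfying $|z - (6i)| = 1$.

|z - z0| = r describes a circle centered at z0 with radius r
Here z0 = 6i and r = 1
Locus: Circle centered at (0, 6) with radius 1


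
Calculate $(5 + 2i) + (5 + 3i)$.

(5 + 5) + (2 + 3)i = 10 + 5i


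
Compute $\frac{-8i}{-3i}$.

Multiply numerator and denominator by conjugate (3i):
= (-8i)(3i) / (0^2 + (-3)^2)
= (24) / 9
Divide through by 3: (8) / 3
= 8/3


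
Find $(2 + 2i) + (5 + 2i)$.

(2 + 5) + (2 + 2)i = 7 + 4i


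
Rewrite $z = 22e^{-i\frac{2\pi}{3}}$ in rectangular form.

a = r cos θ = 22 * -1/2 = -11
b = r sin θ = 22 * -sqrt(3)/2 = -11*sqrt(3)
z = -11 - 11*sqrt(3)i


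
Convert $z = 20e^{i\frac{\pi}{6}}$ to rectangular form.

a = r cos θ = 20 * sqrt(3)/2 = 10*sqrt(3)
b = r sin θ = 20 * 1/2 = 10
z = 10*sqrt(3) + 10i


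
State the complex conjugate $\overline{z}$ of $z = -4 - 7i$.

If z = a + bi, then conjugate(z) = a - bi
conjugate(-4 - 7i) = -4 + 7i


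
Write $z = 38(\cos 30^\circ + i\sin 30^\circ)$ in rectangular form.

a = r cos θ = 38 * sqrt(3)/2 = 19*sqrt(3)
b = r sin θ = 38 * 1/2 = 19
z = 19*sqrt(3) + 19i


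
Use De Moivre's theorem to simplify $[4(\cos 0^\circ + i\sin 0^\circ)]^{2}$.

By De Moivre: z^n = r^n(cos(nθ) + i sin(nθ))
= 4^2(cos(2*0°) + i sin(2*0°))
= 16(cos 0° + i sin 0°)
= 16


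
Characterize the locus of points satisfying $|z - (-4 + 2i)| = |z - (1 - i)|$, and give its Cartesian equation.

|z - z1| = |z - z2| means z is equidistant from z1 and z2,
i.e. the perpendicular bisector of the segment from (-4, 2) to (1, -1) (midpoint (-3/2, 1/2)).
With z = x + yi, square both sides:
(x - (-4))^2 + (y - 2)^2 = (x - 1)^2 + (y - (-1))^2
The x^2 and y^2 terms cancel: 10x + (-6)y = 2 - 20 = -18
Simplify: 5x - 3y = -9
Locus: Perpendicular bisector of the segment from (-4, 2) to (1, -1): the line 5x - 3y = -9


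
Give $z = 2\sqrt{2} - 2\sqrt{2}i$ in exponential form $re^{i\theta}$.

r = |z| = sqrt((2*sqrt(2))^2 + (-2*sqrt(2))^2) = sqrt(8 + 8) = sqrt(16) = 4
θ = arctan(b/a) = arctan(-2.8284/2.8284) (quadrant-adjusted) = -45° = -π/4
z = 4e^(-i*π/4)


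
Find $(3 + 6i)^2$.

(a + bi)^2 = a^2 - b^2 + 2abi
= 3^2 - 6^2 + 2*3*6i
= -27 + 36i


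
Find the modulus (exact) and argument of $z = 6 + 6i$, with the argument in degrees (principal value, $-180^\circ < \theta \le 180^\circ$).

|z| = sqrt(6^2 + 6^2) = sqrt(72)
arg(z) = arctan(b/a) = arctan(6/6) (quadrant-adjusted) = 45°


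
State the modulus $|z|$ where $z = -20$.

|z| = sqrt(a^2 + b^2) = sqrt((-20)^2 + 0^2) = sqrt(400) = 20


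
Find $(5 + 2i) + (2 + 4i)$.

(5 + 2) + (2 + 4)i = 7 + 6i


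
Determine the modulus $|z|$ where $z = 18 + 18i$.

|z| = sqrt(a^2 + b^2) = sqrt(18^2 + 18^2) = sqrt(648) = sqrt(648)


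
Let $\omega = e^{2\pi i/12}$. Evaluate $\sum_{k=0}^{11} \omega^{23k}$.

Let ζ = ω^23 = e^(2πi·23/12). Since 12 ∤ 23, ζ ≠ 1.
Sum = Σ_{k=0}^{11} ζ^k = (ζ^12 - 1)/(ζ - 1) = (ω^{23·12} - 1)/(ζ - 1) = (1 - 1)/(ζ - 1) = 0


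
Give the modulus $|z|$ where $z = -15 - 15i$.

|z| = sqrt(a^2 + b^2) = sqrt((-15)^2 + (-15)^2) = sqrt(450) = sqrt(450)


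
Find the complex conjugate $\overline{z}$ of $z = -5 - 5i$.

If z = a + bi, then conjugate(z) = a - bi
conjugate(-5 - 5i) = -5 + 5i


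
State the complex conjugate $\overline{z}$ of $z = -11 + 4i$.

If z = a + bi, then conjugate(z) = a - bi
conjugate(-11 + 4i) = -11 - 4i


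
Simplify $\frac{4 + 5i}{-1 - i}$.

Multiply numerator and denominator by conjugate (-1 + i):
= (4 + 5i)(-1 + i) / ((-1)^2 + (-1)^2)
= (-9 - i) / 2
= -9/2 - (1/2)i


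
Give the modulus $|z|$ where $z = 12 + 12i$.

|z| = sqrt(a^2 + b^2) = sqrt(12^2 + 12^2) = sqrt(288) = sqrt(288)


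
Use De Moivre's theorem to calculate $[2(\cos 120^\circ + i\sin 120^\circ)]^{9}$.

By De Moivre: z^n = r^n(cos(nθ) + i sin(nθ))
= 2^9(cos(9*120°) + i sin(9*120°))
= 512(cos 0° + i sin 0°)
= 512


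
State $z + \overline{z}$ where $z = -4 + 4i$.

z + conjugate(z) = (a + bi) + (a - bi) = 2a
= 2 * (-4) = -8


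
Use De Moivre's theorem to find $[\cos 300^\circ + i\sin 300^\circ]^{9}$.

By De Moivre: z^n = r^n(cos(nθ) + i sin(nθ))
= 1^9(cos(9*300°) + i sin(9*300°))
= 1(cos 180° + i sin 180°)
= -1


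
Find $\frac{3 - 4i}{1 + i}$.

Multiply numerator and denominator by conjugate (1 - i):
= (3 - 4i)(1 - i) / (1^2 + 1^2)
= (-1 - 7i) / 2
= -1/2 - (7/2)i


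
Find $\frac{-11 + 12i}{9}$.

Divisor is real, so divide each part by 9:
= -11/9 + (4/3)i


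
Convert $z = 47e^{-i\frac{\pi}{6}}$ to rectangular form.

a = r cos θ = 47 * sqrt(3)/2 = 47*sqrt(3)/2
b = r sin θ = 47 * -1/2 = -47/2
z = 47*sqrt(3)/2 - (47/2)i


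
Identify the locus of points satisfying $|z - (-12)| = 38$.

|z - z0| = r describes a circle centered at z0 with radius r
Here z0 = -12 and r = 38
Locus: Circle centered at (-12, 0) with radius 38


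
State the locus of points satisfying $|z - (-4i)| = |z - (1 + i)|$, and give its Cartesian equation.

|z - z1| = |z - z2| means z is equidistant from z1 and z2,
i.e. the perpendicular bisector of the segment from (0, -4) to (1, 1) (midpoint (1/2, -3/2)).
With z = x + yi, square both sides:
(x - 0)^2 + (y - (-4))^2 = (x - 1)^2 + (y - 1)^2
The x^2 and y^2 terms cancel: 2x + 10y = 2 - 16 = -14
Simplify: x + 5y = -7
Locus: Perpendicular bisector of the segment from (0, -4) to (1, 1): the line x + 5y = -7


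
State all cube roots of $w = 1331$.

|w| = 1331, arg(w) = 0°
Root modulus = 1331^(1/3) = 11
Root arguments: θ_k = (0° + 360°k)/3 for k = 0, 1, ..., 2
Roots: 11, -11/2 + (11*sqrt(3)/2)i, -11/2 - (11*sqrt(3)/2)i


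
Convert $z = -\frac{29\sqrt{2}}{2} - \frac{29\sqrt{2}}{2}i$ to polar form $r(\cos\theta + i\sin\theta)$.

r = |z| = sqrt(a^2 + b^2) = sqrt((-29*sqrt(2)/2)^2 + (-29*sqrt(2)/2)^2) = sqrt(841/2 + 841/2) = sqrt(841) = 29
θ = arctan(b/a) = arctan(-20.5061/-20.5061) (quadrant-adjusted) = 225°
z = 29(cos 225° + i sin 225°)


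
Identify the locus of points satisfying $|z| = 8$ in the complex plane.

|z| = 8 means sqrt(x^2 + y^2) = 8
This is a circle of radius 8 centered at the origin


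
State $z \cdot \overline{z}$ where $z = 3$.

z * conjugate(z) = |z|^2 = a^2 + b^2
= 3^2 + 0^2 = 9


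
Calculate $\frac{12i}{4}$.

Divisor is real, so divide each part by 4:
= 3i


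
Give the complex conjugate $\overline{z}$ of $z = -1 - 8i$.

If z = a + bi, then conjugate(z) = a - bi
conjugate(-1 - 8i) = -1 + 8i


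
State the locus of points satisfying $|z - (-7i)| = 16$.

|z - z0| = r describes a circle centered at z0 with radius r
Here z0 = -7i and r = 16
Locus: Circle centered at (0, -7) with radius 16


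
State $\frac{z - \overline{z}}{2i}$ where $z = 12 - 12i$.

z - conjugate(z) = 2bi
(z - conjugate(z))/(2i) = 2bi/(2i) = b = -12


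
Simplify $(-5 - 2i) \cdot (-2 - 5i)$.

(a1*a2 - b1*b2) + (a1*b2 + b1*a2)i
= (10 - 10) + (25 + 4)i
= 29i


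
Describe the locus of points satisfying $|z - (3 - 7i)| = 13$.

|z - z0| = r describes a circle centered at z0 with radius r
Here z0 = 3 - 7i and r = 13
Locus: Circle centered at (3, -7) with radius 13


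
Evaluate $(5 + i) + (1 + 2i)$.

(5 + 1) + (1 + 2)i = 6 + 3i


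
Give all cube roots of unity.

ω_k = e^(2πik/3) = cos(2πk/3) + i sin(2πk/3) for k = 0, 1, ..., 2
Roots: 1, -1/2 + (sqrt(3)/2)i, -1/2 - (sqrt(3)/2)i


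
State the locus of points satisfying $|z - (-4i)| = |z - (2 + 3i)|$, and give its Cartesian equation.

|z - z1| = |z - z2| means z is equidistant from z1 and z2,
i.e. the perpendicular bisector of the segment from (0, -4) to (2, 3) (midpoint (1, -1/2)).
With z = x + yi, square both sides:
(x - 0)^2 + (y - (-4))^2 = (x - 2)^2 + (y - 3)^2
The x^2 and y^2 terms cancel: 4x + 14y = 13 - 16 = -3
Simplify: 4x + 14y = -3
Locus: Perpendicular bisector of the segment from (0, -4) to (2, 3): the line 4x + 14y = -3


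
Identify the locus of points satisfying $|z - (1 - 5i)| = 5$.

|z - z0| = r describes a circle centered at z0 with radius r
Here z0 = 1 - 5i and r = 5
Locus: Circle centered at (1, -5) with radius 5


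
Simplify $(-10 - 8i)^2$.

(a + bi)^2 = a^2 - b^2 + 2abi
= (-10)^2 - (-8)^2 + 2*(-10)*(-8)i
= 36 + 160i


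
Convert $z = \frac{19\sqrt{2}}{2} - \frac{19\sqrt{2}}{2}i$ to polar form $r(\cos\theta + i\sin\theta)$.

r = |z| = sqrt(a^2 + b^2) = sqrt((19*sqrt(2)/2)^2 + (-19*sqrt(2)/2)^2) = sqrt(361/2 + 361/2) = sqrt(361) = 19
θ = arctan(b/a) = arctan(-13.435/13.435) (quadrant-adjusted) = 315°
z = 19(cos 315° + i sin 315°)


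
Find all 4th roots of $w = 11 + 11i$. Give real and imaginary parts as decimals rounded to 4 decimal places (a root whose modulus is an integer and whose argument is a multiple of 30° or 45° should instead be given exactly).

|w| = sqrt(242) ≈ 15.556349, arg(w) = 45°
Root modulus = sqrt(242)^(1/4) ≈ 1.985989
Root arguments: θ_k = (45° + 360°k)/4 for k = 0, 1, ..., 3
Compute each root as (root modulus)(cos θ_k + i sin θ_k) using full-precision intermediates, then round to 4 decimal places.
Roots: 1.9478 + 0.3874i, -0.3874 + 1.9478i, -1.9478 - 0.3874i, 0.3874 - 1.9478i


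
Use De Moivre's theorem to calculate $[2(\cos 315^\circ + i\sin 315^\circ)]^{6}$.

By De Moivre: z^n = r^n(cos(nθ) + i sin(nθ))
= 2^6(cos(6*315°) + i sin(6*315°))
= 64(cos 90° + i sin 90°)
= 64i


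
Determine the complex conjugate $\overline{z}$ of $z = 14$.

If z = a + bi, then conjugate(z) = a - bi
conjugate(14) = 14


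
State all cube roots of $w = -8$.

|w| = 8, arg(w) = 180°
Root modulus = 8^(1/3) = 2
Root arguments: θ_k = (180° + 360°k)/3 for k = 0, 1, ..., 2
Roots: 1 + sqrt(3)i, -2, 1 - sqrt(3)i


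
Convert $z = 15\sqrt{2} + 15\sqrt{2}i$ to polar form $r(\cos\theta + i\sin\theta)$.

r = |z| = sqrt(a^2 + b^2) = sqrt((15*sqrt(2))^2 + (15*sqrt(2))^2) = sqrt(450 + 450) = sqrt(900) = 30
θ = arctan(b/a) = arctan(21.2132/21.2132) (quadrant-adjusted) = 45°
z = 30(cos 45° + i sin 45°)


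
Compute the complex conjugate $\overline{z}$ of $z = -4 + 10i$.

If z = a + bi, then conjugate(z) = a - bi
conjugate(-4 + 10i) = -4 - 10i


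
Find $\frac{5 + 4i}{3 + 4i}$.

Multiply numerator and denominator by conjugate (3 - 4i):
= (5 + 4i)(3 - 4i) / (3^2 + 4^2)
= (31 - 8i) / 25
= 31/25 - (8/25)i


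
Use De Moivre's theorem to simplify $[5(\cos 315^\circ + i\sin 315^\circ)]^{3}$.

By De Moivre: z^n = r^n(cos(nθ) + i sin(nθ))
= 5^3(cos(3*315°) + i sin(3*315°))
= 125(cos 225° + i sin 225°)
= -125*sqrt(2)/2 - (125*sqrt(2)/2)i


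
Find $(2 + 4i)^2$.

(a + bi)^2 = a^2 - b^2 + 2abi
= 2^2 - 4^2 + 2*2*4i
= -12 + 16i


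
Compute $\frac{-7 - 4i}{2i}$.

Multiply numerator and denominator by conjugate (-2i):
= (-7 - 4i)(-2i) / (0^2 + 2^2)
= (-8 + 14i) / 4
Divide through by 2: (-4 + 7i) / 2
= -2 + (7/2)i


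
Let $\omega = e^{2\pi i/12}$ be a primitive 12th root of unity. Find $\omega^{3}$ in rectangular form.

ω^3 = e^(2πi·3/12) = e^(i·1π/2)
= cos(1π/2) + i sin(1π/2)
= i


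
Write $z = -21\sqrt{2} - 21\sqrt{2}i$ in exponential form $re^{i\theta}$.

r = |z| = sqrt((-21*sqrt(2))^2 + (-21*sqrt(2))^2) = sqrt(882 + 882) = sqrt(1764) = 42
θ = arctan(b/a) = arctan(-29.6985/-29.6985) (quadrant-adjusted) = 225° = 5π/4
z = 42e^(i*5π/4)


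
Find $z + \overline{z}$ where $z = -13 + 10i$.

z + conjugate(z) = (a + bi) + (a - bi) = 2a
= 2 * (-13) = -26


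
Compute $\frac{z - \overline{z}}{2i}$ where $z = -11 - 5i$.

z - conjugate(z) = 2bi
(z - conjugate(z))/(2i) = 2bi/(2i) = b = -5


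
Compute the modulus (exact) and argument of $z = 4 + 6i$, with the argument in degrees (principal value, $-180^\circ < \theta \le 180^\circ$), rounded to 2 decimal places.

|z| = sqrt(4^2 + 6^2) = sqrt(52)
arg(z) = arctan(b/a) = arctan(6/4) (quadrant-adjusted) = 56.31°


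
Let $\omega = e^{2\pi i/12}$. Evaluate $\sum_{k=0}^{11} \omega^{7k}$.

Let ζ = ω^7 = e^(2πi·7/12). Since 12 ∤ 7, ζ ≠ 1.
Sum = Σ_{k=0}^{11} ζ^k = (ζ^12 - 1)/(ζ - 1) = (ω^{7·12} - 1)/(ζ - 1) = (1 - 1)/(ζ - 1) = 0


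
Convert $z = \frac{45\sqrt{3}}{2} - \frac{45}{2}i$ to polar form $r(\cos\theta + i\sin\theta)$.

r = |z| = sqrt(a^2 + b^2) = sqrt((45*sqrt(3)/2)^2 + (-45/2)^2) = sqrt(6075/4 + 2025/4) = sqrt(2025) = 45
θ = arctan(b/a) = arctan(-22.5/38.9711) (quadrant-adjusted) = 330°
z = 45(cos 330° + i sin 330°)


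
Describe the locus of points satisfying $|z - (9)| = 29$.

|z - z0| = r describes a circle centered at z0 with radius r
Here z0 = 9 and r = 29
Locus: Circle centered at (9, 0) with radius 29


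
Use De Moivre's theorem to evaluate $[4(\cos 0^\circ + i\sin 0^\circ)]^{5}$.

By De Moivre: z^n = r^n(cos(nθ) + i sin(nθ))
= 4^5(cos(5*0°) + i sin(5*0°))
= 1024(cos 0° + i sin 0°)
= 1024


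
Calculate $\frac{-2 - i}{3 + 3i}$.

Multiply numerator and denominator by conjugate (3 - 3i):
= (-2 - i)(3 - 3i) / (3^2 + 3^2)
= (-9 + 3i) / 18
Divide through by 3: (-3 + i) / 6
= -1/2 + (1/6)i


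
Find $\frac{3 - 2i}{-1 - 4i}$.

Multiply numerator and denominator by conjugate (-1 + 4i):
= (3 - 2i)(-1 + 4i) / ((-1)^2 + (-4)^2)
= (5 + 14i) / 17
= 5/17 + (14/17)i


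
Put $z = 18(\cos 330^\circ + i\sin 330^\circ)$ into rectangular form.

a = r cos θ = 18 * sqrt(3)/2 = 9*sqrt(3)
b = r sin θ = 18 * -1/2 = -9
z = 9*sqrt(3) - 9i


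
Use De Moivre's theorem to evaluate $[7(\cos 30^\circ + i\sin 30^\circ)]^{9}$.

By De Moivre: z^n = r^n(cos(nθ) + i sin(nθ))
= 7^9(cos(9*30°) + i sin(9*30°))
= 40353607(cos 270° + i sin 270°)
= -40353607i


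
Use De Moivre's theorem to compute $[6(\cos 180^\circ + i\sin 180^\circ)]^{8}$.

By De Moivre: z^n = r^n(cos(nθ) + i sin(nθ))
= 6^8(cos(8*180°) + i sin(8*180°))
= 1679616(cos 0° + i sin 0°)
= 1679616


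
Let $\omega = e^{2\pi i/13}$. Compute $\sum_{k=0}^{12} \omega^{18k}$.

Let ζ = ω^18 = e^(2πi·18/13). Since 13 ∤ 18, ζ ≠ 1.
Sum = Σ_{k=0}^{12} ζ^k = (ζ^13 - 1)/(ζ - 1) = (ω^{18·13} - 1)/(ζ - 1) = (1 - 1)/(ζ - 1) = 0


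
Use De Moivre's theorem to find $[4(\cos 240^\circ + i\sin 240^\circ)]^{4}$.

By De Moivre: z^n = r^n(cos(nθ) + i sin(nθ))
= 4^4(cos(4*240°) + i sin(4*240°))
= 256(cos 240° + i sin 240°)
= -128 - 128*sqrt(3)i


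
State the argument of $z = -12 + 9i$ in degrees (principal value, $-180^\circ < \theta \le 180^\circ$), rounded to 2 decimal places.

θ = arctan(b/a) = arctan(9/-12) (quadrant-adjusted) = 143.13°


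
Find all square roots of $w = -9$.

|w| = 9, arg(w) = 180°
Root modulus = 9^(1/2) = 3
Root arguments: θ_k = (180° + 360°k)/2 for k = 0, 1, ..., 1
Roots: 3i, -3i


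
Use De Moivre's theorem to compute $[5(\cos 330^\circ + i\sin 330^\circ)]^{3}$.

By De Moivre: z^n = r^n(cos(nθ) + i sin(nθ))
= 5^3(cos(3*330°) + i sin(3*330°))
= 125(cos 270° + i sin 270°)
= -125i


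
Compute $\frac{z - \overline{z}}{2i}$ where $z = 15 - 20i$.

z - conjugate(z) = 2bi
(z - conjugate(z))/(2i) = 2bi/(2i) = b = -20


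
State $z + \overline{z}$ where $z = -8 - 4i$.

z + conjugate(z) = (a + bi) + (a - bi) = 2a
= 2 * (-8) = -16


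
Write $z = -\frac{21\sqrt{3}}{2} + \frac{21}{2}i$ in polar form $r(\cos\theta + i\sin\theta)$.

r = |z| = sqrt(a^2 + b^2) = sqrt((-21*sqrt(3)/2)^2 + (21/2)^2) = sqrt(1323/4 + 441/4) = sqrt(441) = 21
θ = arctan(b/a) = arctan(10.5/-18.1865) (quadrant-adjusted) = 150°
z = 21(cos 150° + i sin 150°)
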